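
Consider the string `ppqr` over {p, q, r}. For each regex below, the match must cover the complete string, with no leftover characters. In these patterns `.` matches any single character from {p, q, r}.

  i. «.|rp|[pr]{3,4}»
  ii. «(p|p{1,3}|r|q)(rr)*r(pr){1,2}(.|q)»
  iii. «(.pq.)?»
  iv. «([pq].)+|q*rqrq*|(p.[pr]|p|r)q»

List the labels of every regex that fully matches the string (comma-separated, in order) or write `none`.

iii, iv

i → no match
ii → no match
iii → match
iv → match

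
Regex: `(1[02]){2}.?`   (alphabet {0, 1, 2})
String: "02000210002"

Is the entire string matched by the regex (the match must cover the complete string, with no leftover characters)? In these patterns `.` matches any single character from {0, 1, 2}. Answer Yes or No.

No

Every match must start with "1", but "02000210002" does not.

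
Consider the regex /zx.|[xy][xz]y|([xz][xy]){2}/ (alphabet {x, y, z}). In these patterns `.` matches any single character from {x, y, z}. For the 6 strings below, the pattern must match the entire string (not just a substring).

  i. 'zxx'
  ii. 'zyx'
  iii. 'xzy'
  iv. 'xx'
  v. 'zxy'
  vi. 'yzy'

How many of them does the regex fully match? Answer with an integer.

i → match
ii → no match
iii → match
iv → no match
v → match
vi → match
Total matched: 4

4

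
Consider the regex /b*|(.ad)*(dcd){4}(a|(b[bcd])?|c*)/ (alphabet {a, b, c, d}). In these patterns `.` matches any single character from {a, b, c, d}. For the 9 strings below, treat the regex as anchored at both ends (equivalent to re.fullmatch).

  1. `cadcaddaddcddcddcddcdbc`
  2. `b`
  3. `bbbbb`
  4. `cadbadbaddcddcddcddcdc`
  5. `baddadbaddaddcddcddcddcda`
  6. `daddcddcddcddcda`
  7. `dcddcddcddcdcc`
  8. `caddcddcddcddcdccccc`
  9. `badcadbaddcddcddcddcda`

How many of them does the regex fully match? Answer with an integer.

1 → match
2 → match
3 → match
4 → match
5 → match
6 → match
7 → match
8 → match
9 → match
Total matched: 9

9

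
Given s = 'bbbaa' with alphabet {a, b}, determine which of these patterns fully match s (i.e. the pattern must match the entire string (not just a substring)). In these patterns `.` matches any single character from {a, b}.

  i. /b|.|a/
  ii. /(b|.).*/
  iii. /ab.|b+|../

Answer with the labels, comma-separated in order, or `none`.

ii

i → no match
ii → match
iii → no match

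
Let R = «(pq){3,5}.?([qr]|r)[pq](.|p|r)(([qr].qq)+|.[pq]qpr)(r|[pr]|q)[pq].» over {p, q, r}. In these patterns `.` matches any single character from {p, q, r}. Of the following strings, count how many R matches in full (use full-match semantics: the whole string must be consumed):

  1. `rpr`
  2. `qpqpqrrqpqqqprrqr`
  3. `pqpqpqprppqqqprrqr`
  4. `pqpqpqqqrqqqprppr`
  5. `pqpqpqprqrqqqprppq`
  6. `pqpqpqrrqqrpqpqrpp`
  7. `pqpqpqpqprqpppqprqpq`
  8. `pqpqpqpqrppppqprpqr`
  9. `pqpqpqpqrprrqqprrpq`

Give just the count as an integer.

1. `rpr` → no match — must start with `pq`
2 → no match — must start with `pq`
3 → match
4 → match
5 → match
6 → no match
7 → match
8 → match
9 → match
Total matched: 6

6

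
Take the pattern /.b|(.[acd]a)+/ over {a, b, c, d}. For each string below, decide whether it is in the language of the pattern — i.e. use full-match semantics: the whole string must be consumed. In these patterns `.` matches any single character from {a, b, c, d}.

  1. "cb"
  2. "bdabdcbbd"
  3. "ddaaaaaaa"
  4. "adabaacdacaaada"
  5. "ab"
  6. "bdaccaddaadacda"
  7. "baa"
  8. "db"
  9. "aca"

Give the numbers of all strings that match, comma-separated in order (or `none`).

1, 3, 4, 5, 6, 7, 8, 9

1 → match
2 → no match
3 → match
4 → match
5 → match
6 → match
7 → match
8 → match
9 → match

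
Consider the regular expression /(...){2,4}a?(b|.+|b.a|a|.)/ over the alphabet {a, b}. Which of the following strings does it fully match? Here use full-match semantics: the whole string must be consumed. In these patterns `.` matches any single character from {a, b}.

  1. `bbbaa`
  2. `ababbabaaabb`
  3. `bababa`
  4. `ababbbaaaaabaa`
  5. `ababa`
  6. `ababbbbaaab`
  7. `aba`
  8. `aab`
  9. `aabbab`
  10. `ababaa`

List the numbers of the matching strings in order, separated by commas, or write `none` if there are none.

1 → no match
2 → match
3 → no match
4 → match
5 → no match
6 → match
7 → no match
8 → no match
9 → no match
10 → no match

2, 4, 6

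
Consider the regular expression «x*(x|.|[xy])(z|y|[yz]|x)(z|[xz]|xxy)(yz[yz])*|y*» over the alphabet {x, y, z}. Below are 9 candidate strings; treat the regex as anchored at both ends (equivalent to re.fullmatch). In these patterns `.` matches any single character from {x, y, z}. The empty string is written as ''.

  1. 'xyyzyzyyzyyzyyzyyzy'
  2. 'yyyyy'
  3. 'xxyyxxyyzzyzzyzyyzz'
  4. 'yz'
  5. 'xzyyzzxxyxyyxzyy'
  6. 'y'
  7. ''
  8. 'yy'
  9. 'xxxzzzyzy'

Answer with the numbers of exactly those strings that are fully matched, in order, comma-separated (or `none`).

1 → match
2 → match
3 → match
4 → no match
5 → no match
6 → match
7 → match
8 → match
9 → match

1, 2, 3, 6, 7, 8, 9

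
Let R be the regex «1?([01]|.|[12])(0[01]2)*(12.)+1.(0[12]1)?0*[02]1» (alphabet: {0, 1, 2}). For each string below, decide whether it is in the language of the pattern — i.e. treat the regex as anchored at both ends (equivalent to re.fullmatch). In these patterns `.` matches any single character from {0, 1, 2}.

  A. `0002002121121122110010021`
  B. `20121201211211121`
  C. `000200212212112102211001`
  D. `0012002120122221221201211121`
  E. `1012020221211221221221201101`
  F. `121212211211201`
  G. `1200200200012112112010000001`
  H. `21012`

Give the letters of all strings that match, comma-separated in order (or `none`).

B

A → no match
B → match
C → no match
D → no match
E → no match
F → no match
G → no match
H. `21012` → no match — must end with `1`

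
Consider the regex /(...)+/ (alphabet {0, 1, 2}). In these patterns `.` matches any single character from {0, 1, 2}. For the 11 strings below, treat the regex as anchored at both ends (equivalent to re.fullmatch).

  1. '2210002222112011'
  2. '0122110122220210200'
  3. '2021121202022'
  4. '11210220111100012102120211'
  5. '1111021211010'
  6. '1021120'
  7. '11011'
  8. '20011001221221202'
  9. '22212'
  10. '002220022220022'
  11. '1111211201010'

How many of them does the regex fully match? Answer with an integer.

1 → no match
2 → no match
3 → no match
4 → no match
5 → no match
6 → no match
7 → no match
8 → no match
9 → no match
10 → match
11 → no match
Total matched: 1

1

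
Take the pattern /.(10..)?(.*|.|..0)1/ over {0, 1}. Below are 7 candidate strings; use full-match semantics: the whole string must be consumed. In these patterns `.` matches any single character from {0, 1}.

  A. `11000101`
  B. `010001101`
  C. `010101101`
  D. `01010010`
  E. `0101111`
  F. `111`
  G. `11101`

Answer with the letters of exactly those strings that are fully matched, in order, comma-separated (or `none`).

A → match
B → match
C → match
D → no match — must end with `1`
E → match
F → match
G → match

A, B, C, E, F, G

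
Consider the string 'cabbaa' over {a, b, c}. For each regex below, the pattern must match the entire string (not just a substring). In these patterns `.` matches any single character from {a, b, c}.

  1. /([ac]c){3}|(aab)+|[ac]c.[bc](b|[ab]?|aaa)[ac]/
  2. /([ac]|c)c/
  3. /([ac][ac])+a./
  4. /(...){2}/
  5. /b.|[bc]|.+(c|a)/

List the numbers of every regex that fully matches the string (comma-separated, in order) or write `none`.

4, 5

1 → no match
2 → no match — must end with 'c'
3 → no match
4 → match
5 → match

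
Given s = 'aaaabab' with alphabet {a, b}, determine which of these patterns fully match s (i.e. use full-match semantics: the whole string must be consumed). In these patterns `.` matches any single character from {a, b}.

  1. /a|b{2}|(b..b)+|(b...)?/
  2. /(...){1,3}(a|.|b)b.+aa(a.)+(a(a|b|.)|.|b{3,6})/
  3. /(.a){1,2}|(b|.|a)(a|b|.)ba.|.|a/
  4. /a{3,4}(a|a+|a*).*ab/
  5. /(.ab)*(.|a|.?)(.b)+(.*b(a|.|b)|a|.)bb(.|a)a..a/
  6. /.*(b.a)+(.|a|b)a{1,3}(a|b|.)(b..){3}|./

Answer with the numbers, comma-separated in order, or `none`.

1 → no match
2 → no match
3 → no match
4 → match
5 → no match — must end with 'a'
6 → no match

4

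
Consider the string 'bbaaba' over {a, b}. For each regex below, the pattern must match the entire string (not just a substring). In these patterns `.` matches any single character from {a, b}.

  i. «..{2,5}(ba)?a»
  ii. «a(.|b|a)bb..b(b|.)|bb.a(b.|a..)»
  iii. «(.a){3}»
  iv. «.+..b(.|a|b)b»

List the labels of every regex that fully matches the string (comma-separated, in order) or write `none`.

i, ii

i → match
ii → match
iii → no match
iv → no match — must end with 'b'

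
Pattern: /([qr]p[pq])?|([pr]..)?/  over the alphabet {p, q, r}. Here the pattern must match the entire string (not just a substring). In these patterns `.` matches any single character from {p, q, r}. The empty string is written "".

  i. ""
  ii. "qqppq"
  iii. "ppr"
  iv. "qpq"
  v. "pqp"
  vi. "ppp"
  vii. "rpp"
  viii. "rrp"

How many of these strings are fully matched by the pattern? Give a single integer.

i → match
ii → no match
iii → match
iv → match
v → match
vi → match
vii → match
viii → match
Total matched: 7

7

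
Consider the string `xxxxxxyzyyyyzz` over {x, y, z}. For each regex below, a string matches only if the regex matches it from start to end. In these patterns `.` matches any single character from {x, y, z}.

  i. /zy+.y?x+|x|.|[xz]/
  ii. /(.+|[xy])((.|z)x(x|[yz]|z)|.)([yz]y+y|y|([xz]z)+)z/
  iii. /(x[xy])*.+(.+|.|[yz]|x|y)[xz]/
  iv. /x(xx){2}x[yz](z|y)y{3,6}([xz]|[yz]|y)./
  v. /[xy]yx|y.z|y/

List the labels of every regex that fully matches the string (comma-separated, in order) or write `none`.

iii, iv

i → no match
ii → no match
iii → match
iv → match
v → no match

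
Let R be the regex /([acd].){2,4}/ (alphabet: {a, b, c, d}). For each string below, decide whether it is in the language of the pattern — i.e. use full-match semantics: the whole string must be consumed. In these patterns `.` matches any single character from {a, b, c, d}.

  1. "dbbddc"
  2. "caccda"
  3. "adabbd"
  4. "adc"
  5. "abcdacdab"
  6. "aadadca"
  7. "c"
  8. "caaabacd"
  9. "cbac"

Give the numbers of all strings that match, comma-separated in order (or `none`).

1. "dbbddc" → no match
2. "caccda" → match
3. "adabbd" → no match
4. "adc" → no match
5. "abcdacdab" → no match
6. "aadadca" → no match
7. "c" → no match
8. "caaabacd" → no match
9. "cbac" → match

2, 9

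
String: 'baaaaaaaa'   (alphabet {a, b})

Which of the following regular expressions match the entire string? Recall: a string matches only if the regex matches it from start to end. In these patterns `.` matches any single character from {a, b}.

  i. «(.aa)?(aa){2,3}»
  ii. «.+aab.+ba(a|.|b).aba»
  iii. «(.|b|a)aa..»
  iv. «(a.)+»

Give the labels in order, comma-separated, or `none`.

i → match
ii → no match — must end with 'aba'
iii → no match
iv → no match — must start with 'a'

i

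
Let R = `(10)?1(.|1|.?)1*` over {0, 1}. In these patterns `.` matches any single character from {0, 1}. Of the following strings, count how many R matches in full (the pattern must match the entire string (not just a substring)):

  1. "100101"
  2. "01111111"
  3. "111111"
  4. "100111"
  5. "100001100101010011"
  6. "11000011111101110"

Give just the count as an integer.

1. "100101" → no match
2. "01111111" → no match
3. "111111" → match
4. "100111" → no match
5 → no match
6 → no match
Total matched: 1

1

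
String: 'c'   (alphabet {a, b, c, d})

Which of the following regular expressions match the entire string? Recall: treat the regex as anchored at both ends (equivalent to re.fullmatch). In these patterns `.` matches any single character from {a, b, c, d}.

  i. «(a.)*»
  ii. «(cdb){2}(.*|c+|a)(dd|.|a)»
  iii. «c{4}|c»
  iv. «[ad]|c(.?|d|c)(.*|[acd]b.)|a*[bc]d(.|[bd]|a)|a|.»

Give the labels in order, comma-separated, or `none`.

iii, iv

i → no match
ii → no match — must start with 'cdb'
iii → match
iv → match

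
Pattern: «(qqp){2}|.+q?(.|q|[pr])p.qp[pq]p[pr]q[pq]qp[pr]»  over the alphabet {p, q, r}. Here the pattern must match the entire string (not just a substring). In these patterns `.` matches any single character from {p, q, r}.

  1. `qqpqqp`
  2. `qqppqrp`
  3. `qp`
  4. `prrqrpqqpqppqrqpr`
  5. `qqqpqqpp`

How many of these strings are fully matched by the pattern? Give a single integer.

1

1 → match
2 → no match
3 → no match
4 → no match
5 → no match
Total matched: 1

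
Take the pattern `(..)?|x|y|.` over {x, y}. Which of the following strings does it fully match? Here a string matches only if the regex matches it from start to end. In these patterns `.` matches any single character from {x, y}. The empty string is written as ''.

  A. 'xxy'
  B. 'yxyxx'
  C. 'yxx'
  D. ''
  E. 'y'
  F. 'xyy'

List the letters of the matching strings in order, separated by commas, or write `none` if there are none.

A → no match
B → no match
C → no match
D → match
E → match
F → no match

D, E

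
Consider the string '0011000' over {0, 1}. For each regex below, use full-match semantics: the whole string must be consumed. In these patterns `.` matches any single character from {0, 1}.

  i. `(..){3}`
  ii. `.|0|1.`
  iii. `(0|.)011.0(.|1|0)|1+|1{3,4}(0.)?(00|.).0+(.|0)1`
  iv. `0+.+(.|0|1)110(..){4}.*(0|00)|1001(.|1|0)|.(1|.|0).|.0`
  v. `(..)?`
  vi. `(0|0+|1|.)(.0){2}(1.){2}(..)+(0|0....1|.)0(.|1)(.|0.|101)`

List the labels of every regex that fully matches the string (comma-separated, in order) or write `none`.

i → no match
ii → no match
iii → match
iv → no match
v → no match
vi → no match

iii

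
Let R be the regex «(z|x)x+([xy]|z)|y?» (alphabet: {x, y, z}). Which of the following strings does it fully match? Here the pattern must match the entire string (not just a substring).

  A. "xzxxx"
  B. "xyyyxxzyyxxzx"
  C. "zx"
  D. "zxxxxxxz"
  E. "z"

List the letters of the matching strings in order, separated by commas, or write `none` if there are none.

D

A → no match
B → no match
C → no match
D → match
E → no match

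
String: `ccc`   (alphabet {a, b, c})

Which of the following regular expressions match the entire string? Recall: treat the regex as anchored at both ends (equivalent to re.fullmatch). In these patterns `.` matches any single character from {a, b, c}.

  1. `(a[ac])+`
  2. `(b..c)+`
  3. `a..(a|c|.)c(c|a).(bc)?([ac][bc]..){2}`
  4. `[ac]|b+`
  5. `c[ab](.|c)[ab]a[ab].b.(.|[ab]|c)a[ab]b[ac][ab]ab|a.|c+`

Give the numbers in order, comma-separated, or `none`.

1 → no match — must start with `a`
2 → no match — must start with `b`
3 → no match — must start with `a`
4 → no match
5 → match

5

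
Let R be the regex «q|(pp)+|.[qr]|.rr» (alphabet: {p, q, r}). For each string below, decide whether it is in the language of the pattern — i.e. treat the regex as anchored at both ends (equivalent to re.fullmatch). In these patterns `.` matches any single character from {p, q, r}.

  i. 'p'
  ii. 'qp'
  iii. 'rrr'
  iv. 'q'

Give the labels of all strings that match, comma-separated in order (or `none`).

i → no match
ii → no match
iii → match
iv → match

iii, iv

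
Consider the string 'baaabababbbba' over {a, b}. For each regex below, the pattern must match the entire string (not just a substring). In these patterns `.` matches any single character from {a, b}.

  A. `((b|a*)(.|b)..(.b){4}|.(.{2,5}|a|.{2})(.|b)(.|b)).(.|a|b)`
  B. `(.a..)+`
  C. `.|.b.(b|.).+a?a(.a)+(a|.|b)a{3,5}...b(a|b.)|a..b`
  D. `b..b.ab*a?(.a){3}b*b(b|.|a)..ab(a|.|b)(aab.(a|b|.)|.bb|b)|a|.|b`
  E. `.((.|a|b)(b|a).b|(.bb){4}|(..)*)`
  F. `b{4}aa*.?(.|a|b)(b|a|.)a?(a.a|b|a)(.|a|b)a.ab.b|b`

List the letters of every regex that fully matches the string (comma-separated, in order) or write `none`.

A → match
B → no match
C → no match
D → no match
E → match
F → no match — must end with 'b'

A, E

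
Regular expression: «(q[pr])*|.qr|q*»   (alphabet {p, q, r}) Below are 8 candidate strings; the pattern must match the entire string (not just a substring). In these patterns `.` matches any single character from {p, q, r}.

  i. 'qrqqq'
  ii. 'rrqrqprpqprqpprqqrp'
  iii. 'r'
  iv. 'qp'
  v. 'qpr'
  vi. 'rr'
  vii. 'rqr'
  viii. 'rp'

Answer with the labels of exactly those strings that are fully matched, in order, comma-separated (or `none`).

iv, vii

i → no match
ii → no match
iii → no match
iv → match
v → no match
vi → no match
vii → match
viii → no match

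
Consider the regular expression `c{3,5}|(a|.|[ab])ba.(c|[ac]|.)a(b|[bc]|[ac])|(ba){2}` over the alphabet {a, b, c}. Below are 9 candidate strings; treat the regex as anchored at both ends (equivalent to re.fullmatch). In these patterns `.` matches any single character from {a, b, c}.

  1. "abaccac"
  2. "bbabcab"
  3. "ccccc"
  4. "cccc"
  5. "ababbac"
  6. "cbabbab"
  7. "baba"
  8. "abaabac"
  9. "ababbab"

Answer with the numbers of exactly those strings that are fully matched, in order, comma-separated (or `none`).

1 → match
2 → match
3 → match
4 → match
5 → match
6 → match
7 → match
8 → match
9 → match

1, 2, 3, 4, 5, 6, 7, 8, 9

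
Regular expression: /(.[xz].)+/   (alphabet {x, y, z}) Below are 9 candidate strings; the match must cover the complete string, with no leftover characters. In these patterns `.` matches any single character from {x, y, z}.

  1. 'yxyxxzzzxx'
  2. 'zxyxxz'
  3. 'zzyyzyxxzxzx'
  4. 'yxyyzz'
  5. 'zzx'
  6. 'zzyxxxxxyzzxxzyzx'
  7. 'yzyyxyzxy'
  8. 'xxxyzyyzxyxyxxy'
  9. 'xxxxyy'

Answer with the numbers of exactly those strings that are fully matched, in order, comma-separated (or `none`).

2, 3, 4, 5, 7, 8

1 → no match
2 → match
3 → match
4 → match
5 → match
6 → no match
7 → match
8 → match
9 → no match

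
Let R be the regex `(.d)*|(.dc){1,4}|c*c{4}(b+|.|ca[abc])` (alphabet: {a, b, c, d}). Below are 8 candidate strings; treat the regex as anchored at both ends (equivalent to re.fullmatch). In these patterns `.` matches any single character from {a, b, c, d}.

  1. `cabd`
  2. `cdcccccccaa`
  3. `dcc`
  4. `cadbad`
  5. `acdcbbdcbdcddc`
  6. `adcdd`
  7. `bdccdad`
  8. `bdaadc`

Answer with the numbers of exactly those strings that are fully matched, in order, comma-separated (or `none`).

none

1 → no match
2 → no match
3 → no match
4 → no match
5 → no match
6 → no match
7 → no match
8 → no match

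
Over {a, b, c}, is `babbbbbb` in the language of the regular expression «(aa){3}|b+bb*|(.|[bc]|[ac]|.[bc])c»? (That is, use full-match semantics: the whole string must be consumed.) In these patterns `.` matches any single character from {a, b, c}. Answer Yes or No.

No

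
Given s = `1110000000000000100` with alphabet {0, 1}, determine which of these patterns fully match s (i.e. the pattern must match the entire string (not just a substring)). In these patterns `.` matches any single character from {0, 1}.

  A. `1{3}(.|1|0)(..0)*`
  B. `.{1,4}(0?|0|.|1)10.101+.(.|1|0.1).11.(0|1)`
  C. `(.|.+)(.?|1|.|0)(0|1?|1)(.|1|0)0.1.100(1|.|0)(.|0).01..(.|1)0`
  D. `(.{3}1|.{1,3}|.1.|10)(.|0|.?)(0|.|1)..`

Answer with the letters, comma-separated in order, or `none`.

A → match
B → no match
C → no match
D → no match

A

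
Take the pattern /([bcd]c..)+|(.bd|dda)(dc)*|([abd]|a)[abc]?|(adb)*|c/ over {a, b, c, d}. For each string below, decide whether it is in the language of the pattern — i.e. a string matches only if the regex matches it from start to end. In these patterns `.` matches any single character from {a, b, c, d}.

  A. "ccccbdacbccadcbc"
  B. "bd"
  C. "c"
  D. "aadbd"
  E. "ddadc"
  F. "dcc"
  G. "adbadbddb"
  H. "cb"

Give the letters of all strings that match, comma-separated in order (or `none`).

A → no match
B. "bd" → no match
C. "c" → match
D. "aadbd" → no match
E. "ddadc" → match
F. "dcc" → no match
G. "adbadbddb" → no match
H. "cb" → no match

C, E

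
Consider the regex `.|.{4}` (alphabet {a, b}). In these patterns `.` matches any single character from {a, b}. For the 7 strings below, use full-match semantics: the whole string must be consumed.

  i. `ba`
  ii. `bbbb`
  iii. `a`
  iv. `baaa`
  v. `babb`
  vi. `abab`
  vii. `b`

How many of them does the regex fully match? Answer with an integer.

6

i → no match
ii → match
iii → match
iv → match
v → match
vi → match
vii → match
Total matched: 6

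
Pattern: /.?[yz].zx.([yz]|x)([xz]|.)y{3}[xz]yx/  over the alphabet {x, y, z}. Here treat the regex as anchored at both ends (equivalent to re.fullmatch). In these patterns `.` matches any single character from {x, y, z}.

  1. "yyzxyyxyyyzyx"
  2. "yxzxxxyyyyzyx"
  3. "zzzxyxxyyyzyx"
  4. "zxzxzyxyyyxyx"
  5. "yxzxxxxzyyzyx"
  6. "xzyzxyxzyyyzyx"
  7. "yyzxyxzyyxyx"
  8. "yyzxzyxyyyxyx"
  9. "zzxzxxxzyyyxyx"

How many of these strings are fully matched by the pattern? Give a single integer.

1 → match
2 → match
3 → match
4 → match
5 → no match
6 → match
7 → no match
8 → match
9 → match
Total matched: 7

7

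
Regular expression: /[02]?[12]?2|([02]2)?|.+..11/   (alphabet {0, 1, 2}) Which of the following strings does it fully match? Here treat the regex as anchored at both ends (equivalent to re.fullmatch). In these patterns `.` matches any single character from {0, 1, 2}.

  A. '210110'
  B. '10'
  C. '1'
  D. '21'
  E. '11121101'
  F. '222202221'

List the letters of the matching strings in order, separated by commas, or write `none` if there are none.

A → no match
B → no match
C → no match
D → no match
E → no match
F → no match

none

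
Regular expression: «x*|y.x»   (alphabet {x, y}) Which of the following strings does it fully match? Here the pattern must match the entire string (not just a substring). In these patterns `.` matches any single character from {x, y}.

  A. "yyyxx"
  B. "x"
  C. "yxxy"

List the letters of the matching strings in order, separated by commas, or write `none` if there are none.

B

A → no match
B → match
C → no match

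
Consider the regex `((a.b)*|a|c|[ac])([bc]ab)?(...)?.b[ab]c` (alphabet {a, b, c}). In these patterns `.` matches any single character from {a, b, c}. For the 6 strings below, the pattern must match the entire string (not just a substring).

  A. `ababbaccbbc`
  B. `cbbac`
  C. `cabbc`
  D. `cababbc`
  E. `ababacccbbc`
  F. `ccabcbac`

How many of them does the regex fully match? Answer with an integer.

6

A → match
B → match
C → match
D → match
E → match
F → match
Total matched: 6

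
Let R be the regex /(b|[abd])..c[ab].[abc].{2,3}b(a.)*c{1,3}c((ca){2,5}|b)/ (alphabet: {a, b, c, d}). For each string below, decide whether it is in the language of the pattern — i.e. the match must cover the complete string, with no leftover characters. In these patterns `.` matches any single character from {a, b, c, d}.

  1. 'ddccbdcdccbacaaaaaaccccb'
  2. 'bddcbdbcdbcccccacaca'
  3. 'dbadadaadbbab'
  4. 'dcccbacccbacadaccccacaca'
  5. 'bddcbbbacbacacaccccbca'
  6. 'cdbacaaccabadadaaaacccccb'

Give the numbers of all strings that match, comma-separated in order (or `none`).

1, 2, 4

1 → match
2 → match
3 → no match
4 → match
5 → no match
6 → no match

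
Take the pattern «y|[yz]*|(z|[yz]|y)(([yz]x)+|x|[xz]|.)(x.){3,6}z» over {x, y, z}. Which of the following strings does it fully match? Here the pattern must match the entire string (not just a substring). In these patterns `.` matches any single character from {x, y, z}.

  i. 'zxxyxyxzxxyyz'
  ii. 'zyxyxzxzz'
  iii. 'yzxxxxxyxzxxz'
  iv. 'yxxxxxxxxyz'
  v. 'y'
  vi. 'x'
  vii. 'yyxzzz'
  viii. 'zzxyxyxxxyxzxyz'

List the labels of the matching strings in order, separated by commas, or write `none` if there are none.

i → no match
ii → match
iii → match
iv → match
v → match
vi → no match
vii → no match
viii → match

ii, iii, iv, v, viii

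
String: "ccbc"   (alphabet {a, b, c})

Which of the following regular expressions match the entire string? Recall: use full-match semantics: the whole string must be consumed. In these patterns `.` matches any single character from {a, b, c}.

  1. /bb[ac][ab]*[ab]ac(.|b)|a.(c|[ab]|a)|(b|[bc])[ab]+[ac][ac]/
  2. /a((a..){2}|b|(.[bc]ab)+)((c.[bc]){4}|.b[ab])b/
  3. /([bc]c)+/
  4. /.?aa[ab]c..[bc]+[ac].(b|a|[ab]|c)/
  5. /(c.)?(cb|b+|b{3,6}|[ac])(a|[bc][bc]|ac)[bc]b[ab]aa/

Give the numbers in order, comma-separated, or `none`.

1 → no match
2 → no match — must start with "a"
3 → match
4 → no match
5 → no match — must end with "aa"

3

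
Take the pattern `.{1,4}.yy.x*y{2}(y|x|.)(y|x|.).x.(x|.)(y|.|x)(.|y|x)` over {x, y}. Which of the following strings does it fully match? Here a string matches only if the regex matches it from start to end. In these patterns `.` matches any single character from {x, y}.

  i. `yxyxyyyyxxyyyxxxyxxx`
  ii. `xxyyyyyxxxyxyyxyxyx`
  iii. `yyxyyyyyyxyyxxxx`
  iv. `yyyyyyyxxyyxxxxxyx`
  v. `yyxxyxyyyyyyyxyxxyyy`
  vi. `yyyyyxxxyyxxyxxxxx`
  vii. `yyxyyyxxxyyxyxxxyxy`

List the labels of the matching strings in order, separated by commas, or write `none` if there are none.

i → match
ii → no match
iii → no match
iv → no match
v → no match
vi → match
vii → match

i, vi, vii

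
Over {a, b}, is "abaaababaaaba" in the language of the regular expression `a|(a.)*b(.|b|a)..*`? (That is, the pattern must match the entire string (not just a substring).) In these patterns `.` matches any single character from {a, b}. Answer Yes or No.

No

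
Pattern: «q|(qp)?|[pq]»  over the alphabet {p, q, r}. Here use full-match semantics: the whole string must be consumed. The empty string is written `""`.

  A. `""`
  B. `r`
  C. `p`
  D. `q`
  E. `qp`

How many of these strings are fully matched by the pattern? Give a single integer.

A → match
B → no match
C → match
D → match
E → match
Total matched: 4

4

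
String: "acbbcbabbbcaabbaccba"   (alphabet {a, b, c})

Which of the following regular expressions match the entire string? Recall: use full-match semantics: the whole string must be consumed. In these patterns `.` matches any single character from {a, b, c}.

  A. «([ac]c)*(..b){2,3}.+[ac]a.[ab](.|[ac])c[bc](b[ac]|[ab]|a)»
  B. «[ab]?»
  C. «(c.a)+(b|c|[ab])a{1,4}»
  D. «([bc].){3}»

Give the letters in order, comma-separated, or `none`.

A → match
B → no match
C → no match — must start with "c"
D → no match

A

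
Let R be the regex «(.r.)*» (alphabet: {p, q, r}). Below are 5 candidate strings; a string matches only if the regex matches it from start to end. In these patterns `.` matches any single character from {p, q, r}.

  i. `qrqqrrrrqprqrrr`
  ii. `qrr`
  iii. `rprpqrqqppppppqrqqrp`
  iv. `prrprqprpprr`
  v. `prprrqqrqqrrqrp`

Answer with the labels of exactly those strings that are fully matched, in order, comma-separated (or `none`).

i → match
ii → match
iii → no match
iv → match
v → match

i, ii, iv, v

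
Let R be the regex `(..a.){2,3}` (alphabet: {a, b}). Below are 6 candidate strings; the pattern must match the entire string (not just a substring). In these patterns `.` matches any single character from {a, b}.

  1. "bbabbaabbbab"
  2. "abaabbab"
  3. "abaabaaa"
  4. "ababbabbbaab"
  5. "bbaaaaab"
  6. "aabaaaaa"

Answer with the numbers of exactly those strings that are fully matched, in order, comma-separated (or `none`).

1. "bbabbaabbbab" → match
2. "abaabbab" → match
3. "abaabaaa" → match
4. "ababbabbbaab" → no match
5. "bbaaaaab" → match
6. "aabaaaaa" → no match

1, 2, 3, 5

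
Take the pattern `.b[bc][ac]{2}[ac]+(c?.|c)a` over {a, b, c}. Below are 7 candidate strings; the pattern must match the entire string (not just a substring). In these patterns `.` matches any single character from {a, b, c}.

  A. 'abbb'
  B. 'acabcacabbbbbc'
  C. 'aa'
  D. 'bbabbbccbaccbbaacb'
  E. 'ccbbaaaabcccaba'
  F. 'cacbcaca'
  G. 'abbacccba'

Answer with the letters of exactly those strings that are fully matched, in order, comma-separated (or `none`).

A → no match — must end with 'a'
B → no match — must end with 'a'
C → no match
D → no match — must end with 'a'
E → no match
F → no match
G → match

G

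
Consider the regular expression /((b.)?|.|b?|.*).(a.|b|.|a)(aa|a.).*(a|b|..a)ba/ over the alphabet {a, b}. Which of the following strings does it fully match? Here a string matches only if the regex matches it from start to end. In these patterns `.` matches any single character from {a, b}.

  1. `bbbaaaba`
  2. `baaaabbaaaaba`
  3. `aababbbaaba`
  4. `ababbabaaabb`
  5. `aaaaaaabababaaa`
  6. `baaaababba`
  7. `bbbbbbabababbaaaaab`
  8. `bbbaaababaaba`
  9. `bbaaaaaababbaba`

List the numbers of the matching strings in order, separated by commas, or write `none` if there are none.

1, 2, 3, 6, 8, 9

1 → match
2 → match
3 → match
4 → no match — must end with `ba`
5 → no match — must end with `ba`
6 → match
7 → no match — must end with `ba`
8 → match
9 → match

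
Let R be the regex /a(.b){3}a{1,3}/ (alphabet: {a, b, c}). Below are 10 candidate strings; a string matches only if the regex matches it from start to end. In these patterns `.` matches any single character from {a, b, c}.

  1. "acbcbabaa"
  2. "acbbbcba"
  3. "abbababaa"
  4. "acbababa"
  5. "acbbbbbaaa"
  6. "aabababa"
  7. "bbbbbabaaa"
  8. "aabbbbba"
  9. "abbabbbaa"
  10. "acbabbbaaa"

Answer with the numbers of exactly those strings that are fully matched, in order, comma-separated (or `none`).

1 → match
2 → match
3 → match
4 → match
5 → match
6 → match
7 → no match — must start with "a"
8 → match
9 → match
10 → match

1, 2, 3, 4, 5, 6, 8, 9, 10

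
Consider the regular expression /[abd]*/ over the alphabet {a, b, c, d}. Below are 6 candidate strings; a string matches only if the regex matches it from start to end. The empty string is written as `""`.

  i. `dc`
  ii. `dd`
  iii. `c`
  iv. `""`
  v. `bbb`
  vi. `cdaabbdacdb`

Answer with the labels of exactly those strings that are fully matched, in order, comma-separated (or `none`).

ii, iv, v

i. `dc` → no match
ii. `dd` → match
iii. `c` → no match
iv. `""` → match
v. `bbb` → match
vi. `cdaabbdacdb` → no match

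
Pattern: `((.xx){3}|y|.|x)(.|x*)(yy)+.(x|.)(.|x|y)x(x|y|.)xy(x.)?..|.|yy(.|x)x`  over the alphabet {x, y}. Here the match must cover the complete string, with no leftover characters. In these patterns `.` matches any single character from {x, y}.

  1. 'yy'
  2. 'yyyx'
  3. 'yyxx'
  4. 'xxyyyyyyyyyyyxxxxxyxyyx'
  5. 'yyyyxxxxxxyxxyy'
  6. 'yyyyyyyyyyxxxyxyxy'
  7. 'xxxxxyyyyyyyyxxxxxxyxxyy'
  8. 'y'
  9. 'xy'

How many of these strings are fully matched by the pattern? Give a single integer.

7

1. 'yy' → no match
2. 'yyyx' → match
3. 'yyxx' → match
4 → match
5 → match
6 → match
7 → match
8. 'y' → match
9. 'xy' → no match
Total matched: 7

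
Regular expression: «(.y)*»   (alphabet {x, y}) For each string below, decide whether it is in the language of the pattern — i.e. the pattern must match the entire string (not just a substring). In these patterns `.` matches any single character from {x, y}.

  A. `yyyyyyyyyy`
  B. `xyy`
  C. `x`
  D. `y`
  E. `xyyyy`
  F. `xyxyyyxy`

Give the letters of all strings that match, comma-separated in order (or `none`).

A. `yyyyyyyyyy` → match
B. `xyy` → no match
C. `x` → no match
D. `y` → no match
E. `xyyyy` → no match
F. `xyxyyyxy` → match

A, F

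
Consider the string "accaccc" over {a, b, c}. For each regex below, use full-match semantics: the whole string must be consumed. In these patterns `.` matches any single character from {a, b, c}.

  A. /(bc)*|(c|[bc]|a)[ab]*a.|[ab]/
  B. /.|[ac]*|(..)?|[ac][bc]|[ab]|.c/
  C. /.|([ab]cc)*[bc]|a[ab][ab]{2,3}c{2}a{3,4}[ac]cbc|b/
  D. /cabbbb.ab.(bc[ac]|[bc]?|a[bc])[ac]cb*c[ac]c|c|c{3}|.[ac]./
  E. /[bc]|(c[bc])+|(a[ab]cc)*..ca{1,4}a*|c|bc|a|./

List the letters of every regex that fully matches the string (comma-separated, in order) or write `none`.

A → no match
B → match
C → match
D → no match
E → no match

B, C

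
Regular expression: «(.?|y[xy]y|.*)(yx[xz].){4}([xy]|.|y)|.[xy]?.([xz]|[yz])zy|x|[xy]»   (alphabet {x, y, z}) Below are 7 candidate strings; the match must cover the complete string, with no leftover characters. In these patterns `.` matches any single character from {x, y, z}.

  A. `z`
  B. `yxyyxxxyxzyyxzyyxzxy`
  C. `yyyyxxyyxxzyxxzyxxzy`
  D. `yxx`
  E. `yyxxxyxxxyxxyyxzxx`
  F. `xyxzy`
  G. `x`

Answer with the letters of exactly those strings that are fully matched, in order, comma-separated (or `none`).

A → no match
B → match
C → match
D → no match
E → match
F → match
G → match

B, C, E, F, G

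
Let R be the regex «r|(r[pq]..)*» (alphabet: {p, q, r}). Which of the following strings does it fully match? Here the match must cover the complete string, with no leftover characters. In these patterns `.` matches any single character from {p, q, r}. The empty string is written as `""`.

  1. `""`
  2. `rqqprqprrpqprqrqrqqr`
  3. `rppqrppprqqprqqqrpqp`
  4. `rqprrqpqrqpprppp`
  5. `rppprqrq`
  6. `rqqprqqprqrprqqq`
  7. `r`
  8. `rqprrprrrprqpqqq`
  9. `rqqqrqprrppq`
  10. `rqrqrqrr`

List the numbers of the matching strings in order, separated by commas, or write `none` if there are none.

1 → match
2 → match
3 → match
4 → match
5 → match
6 → match
7 → match
8 → no match
9 → match
10 → match

1, 2, 3, 4, 5, 6, 7, 9, 10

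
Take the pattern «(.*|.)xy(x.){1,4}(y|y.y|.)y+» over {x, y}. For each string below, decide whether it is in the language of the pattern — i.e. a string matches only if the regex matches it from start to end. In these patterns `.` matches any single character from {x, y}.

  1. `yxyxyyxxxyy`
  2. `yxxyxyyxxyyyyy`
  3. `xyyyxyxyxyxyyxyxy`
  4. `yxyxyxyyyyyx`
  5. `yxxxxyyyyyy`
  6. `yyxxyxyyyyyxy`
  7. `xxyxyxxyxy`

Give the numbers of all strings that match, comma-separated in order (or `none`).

1 → no match
2 → no match
3 → no match
4 → no match — must end with `y`
5 → no match
6 → no match
7 → no match

none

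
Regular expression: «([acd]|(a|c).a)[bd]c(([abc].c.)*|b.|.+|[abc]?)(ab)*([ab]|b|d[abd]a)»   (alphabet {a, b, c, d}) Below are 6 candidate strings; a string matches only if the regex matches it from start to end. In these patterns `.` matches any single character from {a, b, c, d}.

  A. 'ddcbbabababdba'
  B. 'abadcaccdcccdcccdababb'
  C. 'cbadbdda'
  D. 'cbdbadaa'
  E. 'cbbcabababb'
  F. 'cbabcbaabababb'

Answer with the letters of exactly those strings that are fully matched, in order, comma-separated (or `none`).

A, B, F

A → match
B → match
C → no match
D → no match
E → no match
F → match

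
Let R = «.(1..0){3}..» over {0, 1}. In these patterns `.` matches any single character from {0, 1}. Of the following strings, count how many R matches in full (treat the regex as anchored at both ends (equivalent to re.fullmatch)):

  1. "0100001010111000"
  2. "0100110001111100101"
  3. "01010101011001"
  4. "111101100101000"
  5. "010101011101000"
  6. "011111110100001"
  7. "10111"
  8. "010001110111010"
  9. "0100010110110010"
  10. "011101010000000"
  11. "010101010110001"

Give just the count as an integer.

1 → no match
2 → no match
3 → no match
4 → match
5 → no match
6 → no match
7 → no match
8 → match
9 → no match
10 → no match
11 → match
Total matched: 3

3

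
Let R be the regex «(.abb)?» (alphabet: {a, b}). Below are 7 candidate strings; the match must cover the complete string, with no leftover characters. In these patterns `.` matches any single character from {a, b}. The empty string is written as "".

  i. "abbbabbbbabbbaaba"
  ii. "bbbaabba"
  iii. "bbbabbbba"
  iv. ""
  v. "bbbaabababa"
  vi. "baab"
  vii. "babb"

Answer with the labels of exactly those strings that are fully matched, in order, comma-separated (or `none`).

i → no match
ii → no match
iii → no match
iv → match
v → no match
vi → no match
vii → match

iv, vii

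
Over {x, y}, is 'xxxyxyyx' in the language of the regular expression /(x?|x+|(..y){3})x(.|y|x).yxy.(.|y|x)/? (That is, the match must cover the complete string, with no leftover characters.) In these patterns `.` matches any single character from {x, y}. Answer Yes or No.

Yes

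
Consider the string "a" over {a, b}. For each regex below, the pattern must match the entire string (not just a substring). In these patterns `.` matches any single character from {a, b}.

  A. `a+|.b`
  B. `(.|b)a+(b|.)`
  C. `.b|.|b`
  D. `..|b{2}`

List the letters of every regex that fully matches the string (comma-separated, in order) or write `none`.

A → match
B → no match
C → match
D → no match

A, C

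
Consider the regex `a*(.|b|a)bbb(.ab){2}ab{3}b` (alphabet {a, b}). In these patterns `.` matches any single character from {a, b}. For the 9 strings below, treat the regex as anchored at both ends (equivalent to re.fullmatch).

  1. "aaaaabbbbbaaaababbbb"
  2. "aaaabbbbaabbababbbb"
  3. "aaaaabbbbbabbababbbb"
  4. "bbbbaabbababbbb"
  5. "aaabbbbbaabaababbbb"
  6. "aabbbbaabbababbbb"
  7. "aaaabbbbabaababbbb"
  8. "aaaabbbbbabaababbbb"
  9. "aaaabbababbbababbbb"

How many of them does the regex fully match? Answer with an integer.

1 → no match
2 → match
3 → match
4 → match
5 → no match
6 → match
7 → match
8 → match
9 → no match
Total matched: 6

6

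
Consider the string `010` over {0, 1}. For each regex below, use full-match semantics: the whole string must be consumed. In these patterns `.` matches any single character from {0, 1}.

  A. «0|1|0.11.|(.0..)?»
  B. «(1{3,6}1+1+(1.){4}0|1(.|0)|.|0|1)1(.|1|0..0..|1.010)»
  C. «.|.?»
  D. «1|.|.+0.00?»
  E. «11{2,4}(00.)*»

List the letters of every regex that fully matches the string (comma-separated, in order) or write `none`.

A → no match
B → match
C → no match
D → no match
E → no match — must start with `11`

B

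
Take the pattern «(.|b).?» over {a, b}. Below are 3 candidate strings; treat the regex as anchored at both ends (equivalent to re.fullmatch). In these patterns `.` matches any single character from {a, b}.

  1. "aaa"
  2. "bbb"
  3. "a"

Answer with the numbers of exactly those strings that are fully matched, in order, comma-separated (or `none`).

3

1 → no match
2 → no match
3 → match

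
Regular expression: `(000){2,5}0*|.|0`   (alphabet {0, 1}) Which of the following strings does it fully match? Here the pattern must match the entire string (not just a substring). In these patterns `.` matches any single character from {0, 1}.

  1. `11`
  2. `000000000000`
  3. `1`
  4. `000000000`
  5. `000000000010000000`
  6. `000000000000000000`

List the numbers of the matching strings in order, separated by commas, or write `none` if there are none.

2, 3, 4, 6

1 → no match
2 → match
3 → match
4 → match
5 → no match
6 → match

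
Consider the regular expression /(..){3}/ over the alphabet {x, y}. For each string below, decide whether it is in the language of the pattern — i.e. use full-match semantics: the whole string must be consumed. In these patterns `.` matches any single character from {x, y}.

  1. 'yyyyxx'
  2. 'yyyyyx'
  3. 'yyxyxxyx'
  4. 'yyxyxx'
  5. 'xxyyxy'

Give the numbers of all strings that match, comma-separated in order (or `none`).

1, 2, 4, 5

1 → match
2 → match
3 → no match
4 → match
5 → match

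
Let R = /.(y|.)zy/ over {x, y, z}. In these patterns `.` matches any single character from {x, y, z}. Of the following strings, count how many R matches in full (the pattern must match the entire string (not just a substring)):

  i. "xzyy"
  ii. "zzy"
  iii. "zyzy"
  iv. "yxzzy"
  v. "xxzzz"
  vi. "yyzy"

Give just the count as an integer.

2

i → no match — must end with "zy"
ii → no match
iii → match
iv → no match
v → no match — must end with "zy"
vi → match
Total matched: 2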